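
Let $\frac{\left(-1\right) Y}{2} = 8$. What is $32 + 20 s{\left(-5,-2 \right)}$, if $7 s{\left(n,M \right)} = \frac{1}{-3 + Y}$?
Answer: $\frac{4236}{133} \approx 31.85$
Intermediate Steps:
$Y = -16$ ($Y = \left(-2\right) 8 = -16$)
$s{\left(n,M \right)} = - \frac{1}{133}$ ($s{\left(n,M \right)} = \frac{1}{7 \left(-3 - 16\right)} = \frac{1}{7 \left(-19\right)} = \frac{1}{7} \left(- \frac{1}{19}\right) = - \frac{1}{133}$)
$32 + 20 s{\left(-5,-2 \right)} = 32 + 20 \left(- \frac{1}{133}\right) = 32 - \frac{20}{133} = \frac{4236}{133}$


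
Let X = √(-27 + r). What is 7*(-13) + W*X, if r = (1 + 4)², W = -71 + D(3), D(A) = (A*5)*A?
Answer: -91 - 26*I*√2 ≈ -91.0 - 36.77*I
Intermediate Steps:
D(A) = 5*A² (D(A) = (5*A)*A = 5*A²)
W = -26 (W = -71 + 5*3² = -71 + 5*9 = -71 + 45 = -26)
r = 25 (r = 5² = 25)
X = I*√2 (X = √(-27 + 25) = √(-2) = I*√2 ≈ 1.4142*I)
7*(-13) + W*X = 7*(-13) - 26*I*√2 = -91 - 26*I*√2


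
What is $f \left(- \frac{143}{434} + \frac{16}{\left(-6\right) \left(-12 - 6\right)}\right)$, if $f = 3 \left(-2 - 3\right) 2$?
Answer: $\frac{10625}{1953} \approx 5.4403$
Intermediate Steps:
$f = -30$ ($f = 3 \left(-5\right) 2 = \left(-15\right) 2 = -30$)
$f \left(- \frac{143}{434} + \frac{16}{\left(-6\right) \left(-12 - 6\right)}\right) = - 30 \left(- \frac{143}{434} + \frac{16}{\left(-6\right) \left(-12 - 6\right)}\right) = - 30 \left(\left(-143\right) \frac{1}{434} + \frac{16}{\left(-6\right) \left(-18\right)}\right) = - 30 \left(- \frac{143}{434} + \frac{16}{108}\right) = - 30 \left(- \frac{143}{434} + 16 \cdot \frac{1}{108}\right) = - 30 \left(- \frac{143}{434} + \frac{4}{27}\right) = \left(-30\right) \left(- \frac{2125}{11718}\right) = \frac{10625}{1953}$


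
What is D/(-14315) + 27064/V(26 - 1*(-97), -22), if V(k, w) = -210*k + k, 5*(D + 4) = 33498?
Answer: -2797724746/1839978525 ≈ -1.5205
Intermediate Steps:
D = 33478/5 (D = -4 + (⅕)*33498 = -4 + 33498/5 = 33478/5 ≈ 6695.6)
V(k, w) = -209*k
D/(-14315) + 27064/V(26 - 1*(-97), -22) = (33478/5)/(-14315) + 27064/((-209*(26 - 1*(-97)))) = (33478/5)*(-1/14315) + 27064/((-209*(26 + 97))) = -33478/71575 + 27064/((-209*123)) = -33478/71575 + 27064/(-25707) = -33478/71575 + 27064*(-1/25707) = -33478/71575 - 27064/25707 = -2797724746/1839978525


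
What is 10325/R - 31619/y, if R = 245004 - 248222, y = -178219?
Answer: -1738361233/573508742 ≈ -3.0311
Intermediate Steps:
R = -3218
10325/R - 31619/y = 10325/(-3218) - 31619/(-178219) = 10325*(-1/3218) - 31619*(-1/178219) = -10325/3218 + 31619/178219 = -1738361233/573508742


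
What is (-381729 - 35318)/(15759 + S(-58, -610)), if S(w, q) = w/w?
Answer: -417047/15760 ≈ -26.462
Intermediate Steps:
S(w, q) = 1
(-381729 - 35318)/(15759 + S(-58, -610)) = (-381729 - 35318)/(15759 + 1) = -417047/15760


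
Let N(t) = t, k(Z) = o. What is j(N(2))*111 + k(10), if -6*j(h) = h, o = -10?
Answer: -47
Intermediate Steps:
k(Z) = -10
j(h) = -h/6
j(N(2))*111 + k(10) = -⅙*2*111 - 10 = -⅓*111 - 10 = -37 - 10 = -47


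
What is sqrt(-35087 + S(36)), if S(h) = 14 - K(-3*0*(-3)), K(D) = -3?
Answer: I*sqrt(35070) ≈ 187.27*I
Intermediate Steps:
S(h) = 17 (S(h) = 14 - 1*(-3) = 14 + 3 = 17)
sqrt(-35087 + S(36)) = sqrt(-35087 + 17) = sqrt(-35070) = I*sqrt(35070)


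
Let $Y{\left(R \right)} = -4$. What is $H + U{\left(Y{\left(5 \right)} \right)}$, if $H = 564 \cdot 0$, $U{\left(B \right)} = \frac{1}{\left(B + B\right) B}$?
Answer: $\frac{1}{32} \approx 0.03125$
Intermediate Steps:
$U{\left(B \right)} = \frac{1}{2 B^{2}}$ ($U{\left(B \right)} = \frac{1}{2 B B} = \frac{\frac{1}{2} \frac{1}{B}}{B} = \frac{1}{2 B^{2}}$)
$H = 0$
$H + U{\left(Y{\left(5 \right)} \right)} = 0 + \frac{1}{2 \cdot 16} = 0 + \frac{1}{2} \cdot \frac{1}{16} = 0 + \frac{1}{32} = \frac{1}{32}$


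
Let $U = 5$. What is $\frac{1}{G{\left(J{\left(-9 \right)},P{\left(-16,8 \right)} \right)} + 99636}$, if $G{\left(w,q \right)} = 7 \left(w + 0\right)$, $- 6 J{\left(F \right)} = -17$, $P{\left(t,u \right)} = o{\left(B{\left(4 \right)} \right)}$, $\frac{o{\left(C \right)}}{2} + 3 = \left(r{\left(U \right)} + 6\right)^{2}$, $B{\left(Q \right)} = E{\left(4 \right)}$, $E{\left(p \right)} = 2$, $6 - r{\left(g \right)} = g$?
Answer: $\frac{6}{597935} \approx 1.0035 \cdot 10^{-5}$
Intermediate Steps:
$r{\left(g \right)} = 6 - g$
$B{\left(Q \right)} = 2$
$o{\left(C \right)} = 92$ ($o{\left(C \right)} = -6 + 2 \left(\left(6 - 5\right) + 6\right)^{2} = -6 + 2 \left(1 + 6\right)^{2} = -6 + 2 \cdot 7^{2} = -6 + 2 \cdot 49 = -6 + 98 = 92$)
$P{\left(t,u \right)} = 92$
$J{\left(F \right)} = \frac{17}{6}$ ($J{\left(F \right)} = \left(- \frac{1}{6}\right) \left(-17\right) = \frac{17}{6}$)
$G{\left(w,q \right)} = 7 w$
$\frac{1}{G{\left(J{\left(-9 \right)},P{\left(-16,8 \right)} \right)} + 99636} = \frac{1}{7 \cdot \frac{17}{6} + 99636} = \frac{1}{\frac{119}{6} + 99636} = \frac{1}{\frac{597935}{6}} = \frac{6}{597935}$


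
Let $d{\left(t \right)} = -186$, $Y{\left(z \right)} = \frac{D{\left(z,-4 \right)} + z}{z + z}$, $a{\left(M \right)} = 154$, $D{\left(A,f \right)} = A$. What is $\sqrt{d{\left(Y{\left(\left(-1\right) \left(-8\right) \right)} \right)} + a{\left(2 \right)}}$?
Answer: $4 i \sqrt{2} \approx 5.6569 i$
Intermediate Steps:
$Y{\left(z \right)} = 1$ ($Y{\left(z \right)} = \frac{z + z}{z + z} = \frac{2 z}{2 z} = 2 z \frac{1}{2 z} = 1$)
$\sqrt{d{\left(Y{\left(\left(-1\right) \left(-8\right) \right)} \right)} + a{\left(2 \right)}} = \sqrt{-186 + 154} = \sqrt{-32} = 4 i \sqrt{2}$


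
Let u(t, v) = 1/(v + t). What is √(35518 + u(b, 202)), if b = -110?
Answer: 3*√8350679/46 ≈ 188.46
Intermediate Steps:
u(t, v) = 1/(t + v)
√(35518 + u(b, 202)) = √(35518 + 1/(-110 + 202)) = √(35518 + 1/92) = √(3267657/92) = 3*√8350679/46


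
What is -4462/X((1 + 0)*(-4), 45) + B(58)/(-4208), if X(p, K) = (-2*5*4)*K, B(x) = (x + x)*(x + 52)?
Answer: -130997/236700 ≈ -0.55343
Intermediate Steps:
B(x) = 2*x*(52 + x) (B(x) = (2*x)*(52 + x) = 2*x*(52 + x))
X(p, K) = -40*K (X(p, K) = (-10*4)*K = -40*K)
-4462/X((1 + 0)*(-4), 45) + B(58)/(-4208) = -4462/((-40*45)) + (2*58*(52 + 58))/(-4208) = -4462/(-1800) + (2*58*110)*(-1/4208) = -4462*(-1/1800) + 12760*(-1/4208) = 2231/900 - 1595/526 = -130997/236700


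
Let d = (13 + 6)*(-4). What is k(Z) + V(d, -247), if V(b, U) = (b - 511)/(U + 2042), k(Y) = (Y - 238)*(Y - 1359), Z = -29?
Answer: 665219233/1795 ≈ 3.7060e+5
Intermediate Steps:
d = -76 (d = 19*(-4) = -76)
k(Y) = (-1359 + Y)*(-238 + Y) (k(Y) = (-238 + Y)*(-1359 + Y) = (-1359 + Y)*(-238 + Y))
V(b, U) = (-511 + b)/(2042 + U)
k(Z) + V(d, -247) = (323442 + (-29)² - 1597*(-29)) + (-511 - 76)/(2042 - 247) = (323442 + 841 + 46313) - 587/1795 = 370596 + (1/1795)*(-587) = 370596 - 587/1795 = 665219233/1795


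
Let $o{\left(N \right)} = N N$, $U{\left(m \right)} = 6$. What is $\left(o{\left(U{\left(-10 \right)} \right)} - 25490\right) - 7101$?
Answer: $-32555$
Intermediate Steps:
$o{\left(N \right)} = N^{2}$
$\left(o{\left(U{\left(-10 \right)} \right)} - 25490\right) - 7101 = \left(6^{2} - 25490\right) - 7101 = \left(36 - 25490\right) - 7101 = -25454 - 7101 = -32555$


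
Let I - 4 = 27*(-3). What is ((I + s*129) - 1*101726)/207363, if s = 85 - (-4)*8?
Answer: -6670/15951 ≈ -0.41816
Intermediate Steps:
I = -77 (I = 4 + 27*(-3) = 4 - 81 = -77)
s = 117 (s = 85 - 1*(-32) = 85 + 32 = 117)
((I + s*129) - 1*101726)/207363 = ((-77 + 117*129) - 1*101726)/207363 = ((-77 + 15093) - 101726)*(1/207363) = (15016 - 101726)*(1/207363) = -86710*1/207363 = -6670/15951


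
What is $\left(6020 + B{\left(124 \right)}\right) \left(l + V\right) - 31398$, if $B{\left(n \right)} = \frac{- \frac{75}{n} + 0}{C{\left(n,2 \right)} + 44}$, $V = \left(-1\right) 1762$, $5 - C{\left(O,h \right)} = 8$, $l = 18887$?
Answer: $\frac{523961358193}{5084} \approx 1.0306 \cdot 10^{8}$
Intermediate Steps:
$C{\left(O,h \right)} = -3$ ($C{\left(O,h \right)} = 5 - 8 = -3$)
$V = -1762$
$B{\left(n \right)} = - \frac{75}{41 n}$ ($B{\left(n \right)} = \frac{- \frac{75}{n} + 0}{-3 + 44} = \frac{\left(-75\right) \frac{1}{n}}{41} = - \frac{75}{n} \frac{1}{41} = - \frac{75}{41 n}$)
$\left(6020 + B{\left(124 \right)}\right) \left(l + V\right) - 31398 = \left(6020 - \frac{75}{41 \cdot 124}\right) \left(18887 - 1762\right) - 31398 = \left(6020 - \frac{75}{5084}\right) 17125 - 31398 = \frac{30605605}{5084} \cdot 17125 - 31398 = \frac{524120985625}{5084} - 31398 = \frac{523961358193}{5084}$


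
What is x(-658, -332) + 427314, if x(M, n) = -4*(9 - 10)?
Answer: 427318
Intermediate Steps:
x(M, n) = 4 (x(M, n) = -4*(-1) = 4)
x(-658, -332) + 427314 = 4 + 427314 = 427318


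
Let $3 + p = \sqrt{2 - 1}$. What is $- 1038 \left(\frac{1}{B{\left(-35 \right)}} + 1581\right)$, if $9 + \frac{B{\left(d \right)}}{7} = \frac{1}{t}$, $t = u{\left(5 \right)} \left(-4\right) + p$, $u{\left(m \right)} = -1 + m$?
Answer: $- \frac{1872451314}{1141} \approx -1.6411 \cdot 10^{6}$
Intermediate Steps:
$p = -2$ ($p = -3 + \sqrt{2 - 1} = -3 + \sqrt{1} = -3 + 1 = -2$)
$t = -18$ ($t = \left(-1 + 5\right) \left(-4\right) - 2 = 4 \left(-4\right) - 2 = -16 - 2 = -18$)
$B{\left(d \right)} = - \frac{1141}{18}$ ($B{\left(d \right)} = -63 + \frac{7}{-18} = -63 + 7 \left(- \frac{1}{18}\right) = -63 - \frac{7}{18} = - \frac{1141}{18}$)
$- 1038 \left(\frac{1}{B{\left(-35 \right)}} + 1581\right) = - 1038 \left(\frac{1}{- \frac{1141}{18}} + 1581\right) = - 1038 \left(- \frac{18}{1141} + 1581\right) = \left(-1038\right) \frac{1803903}{1141} = - \frac{1872451314}{1141}$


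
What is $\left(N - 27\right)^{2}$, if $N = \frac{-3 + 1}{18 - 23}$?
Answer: $\frac{17689}{25} \approx 707.56$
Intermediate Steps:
$N = \frac{2}{5}$ ($N = - \frac{2}{-5} = \left(-2\right) \left(- \frac{1}{5}\right) = \frac{2}{5} \approx 0.4$)
$\left(N - 27\right)^{2} = \left(\frac{2}{5} - 27\right)^{2} = \left(- \frac{133}{5}\right)^{2} = \frac{17689}{25}$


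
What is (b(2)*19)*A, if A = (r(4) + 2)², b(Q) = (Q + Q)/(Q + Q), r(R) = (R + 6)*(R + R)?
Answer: 127756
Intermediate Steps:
r(R) = 2*R*(6 + R) (r(R) = (6 + R)*(2*R) = 2*R*(6 + R))
b(Q) = 1 (b(Q) = (2*Q)/((2*Q)) = (2*Q)*(1/(2*Q)) = 1)
A = 6724 (A = (2*4*(6 + 4) + 2)² = (2*4*10 + 2)² = (80 + 2)² = 82² = 6724)
(b(2)*19)*A = (1*19)*6724 = 19*6724 = 127756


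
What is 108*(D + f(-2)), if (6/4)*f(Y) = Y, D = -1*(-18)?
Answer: 1800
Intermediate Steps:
D = 18
f(Y) = 2*Y/3
108*(D + f(-2)) = 108*(18 + (2/3)*(-2)) = 108*(18 - 4/3) = 108*(50/3) = 1800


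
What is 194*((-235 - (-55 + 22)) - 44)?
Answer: -47724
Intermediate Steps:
194*((-235 - (-55 + 22)) - 44) = 194*((-235 - 1*(-33)) - 44) = 194*((-235 + 33) - 44) = 194*(-202 - 44) = 194*(-246) = -47724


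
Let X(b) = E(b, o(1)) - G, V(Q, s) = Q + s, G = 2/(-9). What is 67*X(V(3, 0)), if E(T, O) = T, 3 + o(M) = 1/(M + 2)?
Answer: 1943/9 ≈ 215.89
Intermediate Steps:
o(M) = -3 + 1/(2 + M) (o(M) = -3 + 1/(M + 2) = -3 + 1/(2 + M))
G = -2/9 (G = 2*(-⅑) = -2/9 ≈ -0.22222)
X(b) = 2/9 + b (X(b) = b - 1*(-2/9) = b + 2/9 = 2/9 + b)
67*X(V(3, 0)) = 67*(2/9 + (3 + 0)) = 67*(2/9 + 3) = 67*(29/9) = 1943/9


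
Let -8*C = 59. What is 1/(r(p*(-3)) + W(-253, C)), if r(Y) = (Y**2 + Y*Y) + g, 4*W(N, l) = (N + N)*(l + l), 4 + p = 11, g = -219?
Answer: 8/20231 ≈ 0.00039543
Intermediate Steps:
C = -59/8 (C = -1/8*59 = -59/8 ≈ -7.3750)
p = 7 (p = -4 + 11 = 7)
W(N, l) = N*l (W(N, l) = ((N + N)*(l + l))/4 = ((2*N)*(2*l))/4 = (4*N*l)/4 = N*l)
r(Y) = -219 + 2*Y**2 (r(Y) = (Y**2 + Y*Y) - 219 = (Y**2 + Y**2) - 219 = 2*Y**2 - 219 = -219 + 2*Y**2)
1/(r(p*(-3)) + W(-253, C)) = 1/((-219 + 2*(7*(-3))**2) - 253*(-59/8)) = 1/((-219 + 2*(-21)**2) + 14927/8) = 1/((-219 + 2*441) + 14927/8) = 1/((-219 + 882) + 14927/8) = 1/(663 + 14927/8) = 1/(20231/8) = 8/20231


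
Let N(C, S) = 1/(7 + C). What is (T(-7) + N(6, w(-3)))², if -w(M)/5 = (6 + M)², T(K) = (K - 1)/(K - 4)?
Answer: 13225/20449 ≈ 0.64673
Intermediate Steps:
T(K) = (-1 + K)/(-4 + K)
w(M) = -5*(6 + M)²
(T(-7) + N(6, w(-3)))² = ((-1 - 7)/(-4 - 7) + 1/(7 + 6))² = (-8/(-11) + 1/13)² = (-1/11*(-8) + 1/13)² = (8/11 + 1/13)² = (115/143)² = 13225/20449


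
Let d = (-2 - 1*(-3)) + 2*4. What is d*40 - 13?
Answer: 347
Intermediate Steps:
d = 9 (d = (-2 + 3) + 8 = 1 + 8 = 9)
d*40 - 13 = 9*40 - 13 = 360 - 13 = 347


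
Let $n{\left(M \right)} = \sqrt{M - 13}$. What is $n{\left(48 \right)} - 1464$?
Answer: $-1464 + \sqrt{35} \approx -1458.1$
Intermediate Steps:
$n{\left(M \right)} = \sqrt{-13 + M}$
$n{\left(48 \right)} - 1464 = \sqrt{-13 + 48} - 1464 = \sqrt{35} - 1464 = -1464 + \sqrt{35}$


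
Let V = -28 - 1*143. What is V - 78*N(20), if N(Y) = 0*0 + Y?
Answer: -1731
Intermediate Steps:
N(Y) = Y (N(Y) = 0 + Y = Y)
V = -171 (V = -28 - 143 = -171)
V - 78*N(20) = -171 - 78*20 = -171 - 1560 = -1731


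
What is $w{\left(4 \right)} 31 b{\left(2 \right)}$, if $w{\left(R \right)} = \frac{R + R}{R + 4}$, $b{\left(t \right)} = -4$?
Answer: $-124$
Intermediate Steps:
$w{\left(R \right)} = \frac{2 R}{4 + R}$
$w{\left(4 \right)} 31 b{\left(2 \right)} = 2 \cdot 4 \frac{1}{4 + 4} \cdot 31 \left(-4\right) = 2 \cdot 4 \cdot \frac{1}{8} \cdot 31 \left(-4\right) = 1 \cdot 31 \left(-4\right) = 31 \left(-4\right) = -124$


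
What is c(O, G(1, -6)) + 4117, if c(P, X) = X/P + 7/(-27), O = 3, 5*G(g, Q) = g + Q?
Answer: 111143/27 ≈ 4116.4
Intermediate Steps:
G(g, Q) = Q/5 + g/5 (G(g, Q) = (g + Q)/5 = (Q + g)/5 = Q/5 + g/5)
c(P, X) = -7/27 + X/P (c(P, X) = X/P + 7*(-1/27) = X/P - 7/27 = -7/27 + X/P)
c(O, G(1, -6)) + 4117 = (-7/27 + ((⅕)*(-6) + (⅕)*1)/3) + 4117 = (-7/27 + (-6/5 + ⅕)*(⅓)) + 4117 = (-7/27 - 1*⅓) + 4117 = (-7/27 - ⅓) + 4117 = -16/27 + 4117 = 111143/27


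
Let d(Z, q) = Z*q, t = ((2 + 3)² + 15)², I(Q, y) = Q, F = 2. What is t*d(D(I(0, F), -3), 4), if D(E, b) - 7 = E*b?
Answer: 44800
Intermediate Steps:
t = 1600 (t = (5² + 15)² = (25 + 15)² = 40² = 1600)
D(E, b) = 7 + E*b
t*d(D(I(0, F), -3), 4) = 1600*((7 + 0*(-3))*4) = 1600*((7 + 0)*4) = 1600*(7*4) = 1600*28 = 44800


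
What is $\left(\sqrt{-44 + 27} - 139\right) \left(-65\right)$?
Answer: $9035 - 65 i \sqrt{17} \approx 9035.0 - 268.0 i$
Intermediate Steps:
$\left(\sqrt{-44 + 27} - 139\right) \left(-65\right) = \left(\sqrt{-17} - 139\right) \left(-65\right) = \left(i \sqrt{17} - 139\right) \left(-65\right) = \left(-139 + i \sqrt{17}\right) \left(-65\right) = 9035 - 65 i \sqrt{17}$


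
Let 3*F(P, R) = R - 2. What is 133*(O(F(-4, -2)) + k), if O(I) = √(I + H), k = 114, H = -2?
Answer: 15162 + 133*I*√30/3 ≈ 15162.0 + 242.82*I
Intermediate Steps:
F(P, R) = -⅔ + R/3 (F(P, R) = (R - 2)/3 = (-2 + R)/3 = -⅔ + R/3)
O(I) = √(-2 + I) (O(I) = √(I - 2) = √(-2 + I))
133*(O(F(-4, -2)) + k) = 133*(√(-2 + (-⅔ + (⅓)*(-2))) + 114) = 133*(√(-2 + (-⅔ - ⅔)) + 114) = 133*(√(-2 - 4/3) + 114) = 133*(√(-10/3) + 114) = 133*(I*√30/3 + 114) = 133*(114 + I*√30/3) = 15162 + 133*I*√30/3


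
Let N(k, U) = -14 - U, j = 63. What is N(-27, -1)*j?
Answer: -819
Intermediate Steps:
N(-27, -1)*j = (-14 - 1*(-1))*63 = (-14 + 1)*63 = -13*63 = -819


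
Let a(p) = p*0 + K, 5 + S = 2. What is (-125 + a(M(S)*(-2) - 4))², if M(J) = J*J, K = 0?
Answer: 15625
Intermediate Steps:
S = -3 (S = -5 + 2 = -3)
M(J) = J²
a(p) = 0 (a(p) = p*0 + 0 = 0 + 0 = 0)
(-125 + a(M(S)*(-2) - 4))² = (-125 + 0)² = (-125)² = 15625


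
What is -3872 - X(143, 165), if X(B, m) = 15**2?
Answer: -4097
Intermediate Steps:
X(B, m) = 225
-3872 - X(143, 165) = -3872 - 1*225 = -3872 - 225 = -4097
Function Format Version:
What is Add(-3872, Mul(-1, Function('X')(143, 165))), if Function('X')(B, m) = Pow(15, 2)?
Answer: -4097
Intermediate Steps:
Function('X')(B, m) = 225
Add(-3872, Mul(-1, Function('X')(143, 165))) = Add(-3872, Mul(-1, 225)) = Add(-3872, -225) = -4097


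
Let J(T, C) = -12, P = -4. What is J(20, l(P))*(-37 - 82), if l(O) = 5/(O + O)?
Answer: 1428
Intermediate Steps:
l(O) = 5/(2*O) (l(O) = 5/((2*O)) = 5*(1/(2*O)) = 5/(2*O))
J(20, l(P))*(-37 - 82) = -12*(-37 - 82) = -12*(-119) = 1428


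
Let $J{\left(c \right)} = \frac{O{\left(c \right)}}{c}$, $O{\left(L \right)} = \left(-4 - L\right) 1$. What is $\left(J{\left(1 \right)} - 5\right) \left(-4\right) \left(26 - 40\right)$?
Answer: $-560$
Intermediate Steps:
$O{\left(L \right)} = -4 - L$
$J{\left(c \right)} = \frac{-4 - c}{c}$
$\left(J{\left(1 \right)} - 5\right) \left(-4\right) \left(26 - 40\right) = \left(\frac{-4 - 1}{1} - 5\right) \left(-4\right) \left(26 - 40\right) = \left(1 \left(-4 - 1\right) - 5\right) \left(-4\right) \left(-14\right) = \left(1 \left(-5\right) - 5\right) \left(-4\right) \left(-14\right) = \left(-5 - 5\right) \left(-4\right) \left(-14\right) = \left(-10\right) \left(-4\right) \left(-14\right) = 40 \left(-14\right) = -560$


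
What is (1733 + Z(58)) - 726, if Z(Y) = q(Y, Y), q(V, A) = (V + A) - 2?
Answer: 1121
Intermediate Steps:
q(V, A) = -2 + A + V (q(V, A) = (A + V) - 2 = -2 + A + V)
Z(Y) = -2 + 2*Y (Z(Y) = -2 + Y + Y = -2 + 2*Y)
(1733 + Z(58)) - 726 = (1733 + (-2 + 2*58)) - 726 = (1733 + (-2 + 116)) - 726 = (1733 + 114) - 726 = 1847 - 726 = 1121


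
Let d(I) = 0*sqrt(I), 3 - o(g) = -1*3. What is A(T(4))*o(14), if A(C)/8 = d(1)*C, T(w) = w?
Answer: 0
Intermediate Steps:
o(g) = 6 (o(g) = 3 - (-1)*3 = 3 - 1*(-3) = 3 + 3 = 6)
d(I) = 0
A(C) = 0 (A(C) = 8*(0*C) = 8*0 = 0)
A(T(4))*o(14) = 0*6 = 0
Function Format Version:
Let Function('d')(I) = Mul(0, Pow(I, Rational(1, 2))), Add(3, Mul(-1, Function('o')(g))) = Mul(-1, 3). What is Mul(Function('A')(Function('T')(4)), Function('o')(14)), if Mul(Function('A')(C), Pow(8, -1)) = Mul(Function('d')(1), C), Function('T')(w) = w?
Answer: 0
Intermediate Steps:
Function('o')(g) = 6 (Function('o')(g) = Add(3, Mul(-1, Mul(-1, 3))) = Add(3, Mul(-1, -3)) = Add(3, 3) = 6)
Function('d')(I) = 0
Function('A')(C) = 0 (Function('A')(C) = Mul(8, Mul(0, C)) = Mul(8, 0) = 0)
Mul(Function('A')(Function('T')(4)), Function('o')(14)) = Mul(0, 6) = 0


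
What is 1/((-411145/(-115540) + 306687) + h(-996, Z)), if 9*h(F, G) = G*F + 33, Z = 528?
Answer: 69324/17210530495 ≈ 4.0280e-6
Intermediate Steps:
h(F, G) = 11/3 + F*G/9 (h(F, G) = (G*F + 33)/9 = (F*G + 33)/9 = (33 + F*G)/9 = 11/3 + F*G/9)
1/((-411145/(-115540) + 306687) + h(-996, Z)) = 1/((-411145/(-115540) + 306687) + (11/3 + (⅑)*(-996)*528)) = 1/((-411145*(-1/115540) + 306687) + (11/3 - 58432)) = 1/((82229/23108 + 306687) - 175285/3) = 1/(7087005425/23108 - 175285/3) = 1/(17210530495/69324) = 69324/17210530495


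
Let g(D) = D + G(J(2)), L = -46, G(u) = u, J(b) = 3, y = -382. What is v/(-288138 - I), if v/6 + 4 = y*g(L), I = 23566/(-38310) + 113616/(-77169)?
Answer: -48549087572580/141971498108701 ≈ -0.34196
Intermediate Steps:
g(D) = 3 + D (g(D) = D + 3 = 3 + D)
I = -1028532269/492724065 (I = 23566*(-1/38310) + 113616*(-1/77169) = -11783/19155 - 37872/25723 = -1028532269/492724065 ≈ -2.0874)
v = 98532 (v = -24 + 6*(-382*(3 - 46)) = -24 + 6*(-382*(-43)) = -24 + 6*16426 = -24 + 98556 = 98532)
v/(-288138 - I) = 98532/(-288138 - 1*(-1028532269/492724065)) = 98532/(-288138 + 1028532269/492724065) = 98532/(-141971498108701/492724065) = 98532*(-492724065/141971498108701) = -48549087572580/141971498108701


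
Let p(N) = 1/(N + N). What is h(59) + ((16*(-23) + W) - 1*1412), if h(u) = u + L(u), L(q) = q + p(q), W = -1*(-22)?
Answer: -193519/118 ≈ -1640.0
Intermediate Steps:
W = 22
p(N) = 1/(2*N)
L(q) = q + 1/(2*q)
h(u) = 1/(2*u) + 2*u (h(u) = u + (u + 1/(2*u)) = 1/(2*u) + 2*u)
h(59) + ((16*(-23) + W) - 1*1412) = ((1/2)/59 + 2*59) + ((16*(-23) + 22) - 1*1412) = ((1/2)*(1/59) + 118) + ((-368 + 22) - 1412) = (1/118 + 118) + (-346 - 1412) = 13925/118 - 1758 = -193519/118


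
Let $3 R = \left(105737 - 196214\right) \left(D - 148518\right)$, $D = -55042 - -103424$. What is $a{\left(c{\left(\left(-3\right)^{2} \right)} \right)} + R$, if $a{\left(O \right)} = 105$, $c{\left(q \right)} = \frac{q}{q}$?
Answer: $3020001729$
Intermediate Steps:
$c{\left(q \right)} = 1$
$D = 48382$ ($D = -55042 + 103424 = 48382$)
$R = 3020001624$ ($R = \frac{\left(105737 - 196214\right) \left(48382 - 148518\right)}{3} = \frac{\left(-90477\right) \left(-100136\right)}{3} = \frac{1}{3} \cdot 9060004872 = 3020001624$)
$a{\left(c{\left(\left(-3\right)^{2} \right)} \right)} + R = 105 + 3020001624 = 3020001729$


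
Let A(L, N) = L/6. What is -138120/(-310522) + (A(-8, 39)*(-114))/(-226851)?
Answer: 15642730388/35221113111 ≈ 0.44413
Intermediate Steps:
A(L, N) = L/6 (A(L, N) = L*(1/6) = L/6)
-138120/(-310522) + (A(-8, 39)*(-114))/(-226851) = -138120/(-310522) + (((1/6)*(-8))*(-114))/(-226851) = -138120*(-1/310522) - 4/3*(-114)*(-1/226851) = 69060/155261 + 152*(-1/226851) = 69060/155261 - 152/226851 = 15642730388/35221113111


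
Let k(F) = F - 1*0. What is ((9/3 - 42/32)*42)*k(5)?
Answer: 2835/8 ≈ 354.38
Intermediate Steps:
k(F) = F (k(F) = F + 0 = F)
((9/3 - 42/32)*42)*k(5) = ((9/3 - 42/32)*42)*5 = ((9*(⅓) - 42*1/32)*42)*5 = ((3 - 21/16)*42)*5 = ((27/16)*42)*5 = (567/8)*5 = 2835/8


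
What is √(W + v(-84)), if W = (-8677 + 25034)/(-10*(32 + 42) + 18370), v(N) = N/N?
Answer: √599190810/17630 ≈ 1.3885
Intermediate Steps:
v(N) = 1
W = 16357/17630 (W = 16357/(-10*74 + 18370) = 16357/(-740 + 18370) = 16357/17630 ≈ 0.92779)
√(W + v(-84)) = √(16357/17630 + 1) = √(33987/17630) = √599190810/17630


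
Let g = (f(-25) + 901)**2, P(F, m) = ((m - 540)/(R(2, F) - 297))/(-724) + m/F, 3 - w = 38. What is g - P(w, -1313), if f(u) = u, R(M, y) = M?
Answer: 1147217089423/1495060 ≈ 7.6734e+5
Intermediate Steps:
w = -35 (w = 3 - 1*38 = 3 - 38 = -35)
P(F, m) = -27/10679 + m/213580 + m/F (P(F, m) = ((m - 540)/(2 - 297))/(-724) + m/F = ((-540 + m)/(-295))*(-1/724) + m/F = ((-540 + m)*(-1/295))*(-1/724) + m/F = (108/59 - m/295)*(-1/724) + m/F = (-27/10679 + m/213580) + m/F = -27/10679 + m/213580 + m/F)
g = 767376 (g = (-25 + 901)**2 = 876**2 = 767376)
g - P(w, -1313) = 767376 - (-27/10679 + (1/213580)*(-1313) - 1313/(-35)) = 767376 - (-27/10679 - 1313/213580 - 1313*(-1/35)) = 767376 - (-27/10679 - 1313/213580 + 1313/35) = 767376 - 1*56073137/1495060 = 767376 - 56073137/1495060 = 1147217089423/1495060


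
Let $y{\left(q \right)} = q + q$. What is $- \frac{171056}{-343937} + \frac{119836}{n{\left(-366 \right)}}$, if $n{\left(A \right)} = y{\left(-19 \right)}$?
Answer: $- \frac{20604767102}{6534803} \approx -3153.1$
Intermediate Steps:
$y{\left(q \right)} = 2 q$
$n{\left(A \right)} = -38$ ($n{\left(A \right)} = 2 \left(-19\right) = -38$)
$- \frac{171056}{-343937} + \frac{119836}{n{\left(-366 \right)}} = - \frac{171056}{-343937} + \frac{119836}{-38} = \left(-171056\right) \left(- \frac{1}{343937}\right) + 119836 \left(- \frac{1}{38}\right) = \frac{171056}{343937} - \frac{59918}{19} = - \frac{20604767102}{6534803}$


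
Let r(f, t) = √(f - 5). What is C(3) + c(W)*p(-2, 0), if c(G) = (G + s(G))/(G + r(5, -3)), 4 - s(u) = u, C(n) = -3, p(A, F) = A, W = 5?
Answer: -23/5 ≈ -4.6000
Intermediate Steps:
r(f, t) = √(-5 + f)
s(u) = 4 - u
c(G) = 4/G (c(G) = (G + (4 - G))/(G + √(-5 + 5)) = 4/(G + √0) = 4/(G + 0) = 4/G)
C(3) + c(W)*p(-2, 0) = -3 + (4/5)*(-2) = -3 + (4*(⅕))*(-2) = -3 + (⅘)*(-2) = -3 - 8/5 = -23/5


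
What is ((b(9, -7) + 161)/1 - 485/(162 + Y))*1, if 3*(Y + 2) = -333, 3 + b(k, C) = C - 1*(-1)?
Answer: 6963/49 ≈ 142.10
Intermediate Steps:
b(k, C) = -2 + C (b(k, C) = -3 + (C - 1*(-1)) = -3 + (C + 1) = -3 + (1 + C) = -2 + C)
Y = -113 (Y = -2 + (⅓)*(-333) = -2 - 111 = -113)
((b(9, -7) + 161)/1 - 485/(162 + Y))*1 = (((-2 - 7) + 161)/1 - 485/(162 - 113))*1 = ((-9 + 161)*1 - 485/49)*1 = (152*1 - 485*1/49)*1 = (152 - 485/49)*1 = (6963/49)*1 = 6963/49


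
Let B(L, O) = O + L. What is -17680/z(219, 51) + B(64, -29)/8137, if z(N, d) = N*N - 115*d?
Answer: -8899300/21408447 ≈ -0.41569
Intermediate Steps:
B(L, O) = L + O
z(N, d) = N² - 115*d
-17680/z(219, 51) + B(64, -29)/8137 = -17680/(219² - 115*51) + (64 - 29)/8137 = -17680/(47961 - 5865) + 35*(1/8137) = -17680/42096 + 35/8137 = -17680*1/42096 + 35/8137 = -1105/2631 + 35/8137 = -8899300/21408447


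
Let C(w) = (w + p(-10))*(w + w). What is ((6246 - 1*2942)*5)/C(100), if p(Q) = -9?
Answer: 59/65 ≈ 0.90769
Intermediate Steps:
C(w) = 2*w*(-9 + w) (C(w) = (w - 9)*(w + w) = (-9 + w)*(2*w) = 2*w*(-9 + w))
((6246 - 1*2942)*5)/C(100) = ((6246 - 1*2942)*5)/((2*100*(-9 + 100))) = ((6246 - 2942)*5)/((2*100*91)) = (3304*5)/18200 = 16520*(1/18200) = 59/65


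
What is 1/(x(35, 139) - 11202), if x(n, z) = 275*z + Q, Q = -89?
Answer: 1/26934 ≈ 3.7128e-5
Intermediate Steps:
x(n, z) = -89 + 275*z (x(n, z) = 275*z - 89 = -89 + 275*z)
1/(x(35, 139) - 11202) = 1/((-89 + 275*139) - 11202) = 1/((-89 + 38225) - 11202) = 1/(38136 - 11202) = 1/26934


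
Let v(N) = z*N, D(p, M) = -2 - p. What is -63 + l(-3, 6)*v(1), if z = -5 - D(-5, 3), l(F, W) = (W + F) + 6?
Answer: -135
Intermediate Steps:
l(F, W) = 6 + F + W (l(F, W) = (F + W) + 6 = 6 + F + W)
z = -8 (z = -5 - (-2 - 1*(-5)) = -5 - (-2 + 5) = -5 - 1*3 = -5 - 3 = -8)
v(N) = -8*N
-63 + l(-3, 6)*v(1) = -63 + (6 - 3 + 6)*(-8*1) = -63 + 9*(-8) = -63 - 72 = -135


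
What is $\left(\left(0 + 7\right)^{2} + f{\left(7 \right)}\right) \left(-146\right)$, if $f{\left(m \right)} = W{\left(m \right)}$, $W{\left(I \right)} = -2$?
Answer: $-6862$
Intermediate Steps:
$f{\left(m \right)} = -2$
$\left(\left(0 + 7\right)^{2} + f{\left(7 \right)}\right) \left(-146\right) = \left(\left(0 + 7\right)^{2} - 2\right) \left(-146\right) = \left(7^{2} - 2\right) \left(-146\right) = \left(49 - 2\right) \left(-146\right) = 47 \left(-146\right) = -6862$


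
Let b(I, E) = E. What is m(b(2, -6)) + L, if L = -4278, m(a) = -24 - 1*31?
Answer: -4333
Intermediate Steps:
m(a) = -55 (m(a) = -24 - 31 = -55)
m(b(2, -6)) + L = -55 - 4278 = -4333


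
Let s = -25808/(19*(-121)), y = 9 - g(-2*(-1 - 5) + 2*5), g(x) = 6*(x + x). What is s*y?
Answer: -6581040/2299 ≈ -2862.6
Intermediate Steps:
g(x) = 12*x (g(x) = 6*(2*x) = 12*x)
y = -255 (y = 9 - 12*(-2*(-1 - 5) + 2*5) = 9 - 12*(-2*(-6) + 10) = 9 - 12*(12 + 10) = 9 - 12*22 = 9 - 1*264 = 9 - 264 = -255)
s = 25808/2299 (s = -25808/(-2299) = -25808*(-1/2299) = 25808/2299 ≈ 11.226)
s*y = (25808/2299)*(-255) = -6581040/2299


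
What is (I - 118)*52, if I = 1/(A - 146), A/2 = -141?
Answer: -656565/107 ≈ -6136.1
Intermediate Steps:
A = -282 (A = 2*(-141) = -282)
I = -1/428 (I = 1/(-282 - 146) = 1/(-428) = -1/428 ≈ -0.0023364)
(I - 118)*52 = (-1/428 - 118)*52 = -50505/428*52 = -656565/107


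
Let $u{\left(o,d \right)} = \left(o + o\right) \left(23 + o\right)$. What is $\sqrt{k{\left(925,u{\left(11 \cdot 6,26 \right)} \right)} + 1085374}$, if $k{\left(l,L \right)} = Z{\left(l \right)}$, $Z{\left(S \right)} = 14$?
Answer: $2 \sqrt{271347} \approx 1041.8$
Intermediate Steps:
$u{\left(o,d \right)} = 2 o \left(23 + o\right)$
$k{\left(l,L \right)} = 14$
$\sqrt{k{\left(925,u{\left(11 \cdot 6,26 \right)} \right)} + 1085374} = \sqrt{14 + 1085374} = \sqrt{1085388} = 2 \sqrt{271347}$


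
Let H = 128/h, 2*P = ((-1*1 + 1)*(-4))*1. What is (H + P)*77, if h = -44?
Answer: -224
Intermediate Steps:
P = 0 (P = (((-1*1 + 1)*(-4))*1)/2 = (((-1 + 1)*(-4))*1)/2 = ((0*(-4))*1)/2 = (0*1)/2 = (½)*0 = 0)
H = -32/11 (H = 128/(-44) = 128*(-1/44) = -32/11 ≈ -2.9091)
(H + P)*77 = (-32/11 + 0)*77 = -32/11*77 = -224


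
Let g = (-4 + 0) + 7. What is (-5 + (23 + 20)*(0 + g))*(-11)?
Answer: -1364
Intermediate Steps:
g = 3 (g = -4 + 7 = 3)
(-5 + (23 + 20)*(0 + g))*(-11) = (-5 + (23 + 20)*(0 + 3))*(-11) = (-5 + 43*3)*(-11) = (-5 + 129)*(-11) = 124*(-11) = -1364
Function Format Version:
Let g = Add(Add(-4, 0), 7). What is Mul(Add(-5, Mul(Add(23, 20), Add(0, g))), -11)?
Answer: -1364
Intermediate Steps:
g = 3 (g = Add(-4, 7) = 3)
Mul(Add(-5, Mul(Add(23, 20), Add(0, g))), -11) = Mul(Add(-5, Mul(Add(23, 20), Add(0, 3))), -11) = Mul(Add(-5, Mul(43, 3)), -11) = Mul(Add(-5, 129), -11) = Mul(124, -11) = -1364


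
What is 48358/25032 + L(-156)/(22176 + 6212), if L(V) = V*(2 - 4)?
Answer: 172574611/88826052 ≈ 1.9428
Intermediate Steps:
L(V) = -2*V (L(V) = V*(-2) = -2*V)
48358/25032 + L(-156)/(22176 + 6212) = 48358/25032 + (-2*(-156))/(22176 + 6212) = 48358*(1/25032) + 312/28388 = 24179/12516 + 312*(1/28388) = 24179/12516 + 78/7097 = 172574611/88826052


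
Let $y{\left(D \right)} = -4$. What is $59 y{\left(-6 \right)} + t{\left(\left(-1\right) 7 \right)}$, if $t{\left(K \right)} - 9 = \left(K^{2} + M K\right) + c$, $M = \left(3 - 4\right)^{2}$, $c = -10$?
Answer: $-195$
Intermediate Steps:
$M = 1$ ($M = \left(-1\right)^{2} = 1$)
$t{\left(K \right)} = -1 + K + K^{2}$ ($t{\left(K \right)} = 9 - \left(10 - K - K^{2}\right) = 9 + \left(-10 + K + K^{2}\right) = -1 + K + K^{2}$)
$59 y{\left(-6 \right)} + t{\left(\left(-1\right) 7 \right)} = 59 \left(-4\right) - \left(8 - 49\right) = -236 - \left(8 - 49\right) = -236 - -41 = -236 + 41 = -195$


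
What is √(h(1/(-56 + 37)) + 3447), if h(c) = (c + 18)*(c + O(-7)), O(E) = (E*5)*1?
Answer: 3*√113029/19 ≈ 53.084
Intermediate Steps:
O(E) = 5*E (O(E) = (5*E)*1 = 5*E)
h(c) = (-35 + c)*(18 + c) (h(c) = (c + 18)*(c + 5*(-7)) = (18 + c)*(c - 35) = (18 + c)*(-35 + c) = (-35 + c)*(18 + c))
√(h(1/(-56 + 37)) + 3447) = √((-630 + (1/(-56 + 37))² - 17/(-56 + 37)) + 3447) = √((-630 + (1/(-19))² - 17/(-19)) + 3447) = √((-630 + (-1/19)² - 17*(-1/19)) + 3447) = √((-630 + 1/361 + 17/19) + 3447) = √(-227106/361 + 3447) = √(1017261/361) = 3*√113029/19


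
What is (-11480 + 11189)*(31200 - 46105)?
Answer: 4337355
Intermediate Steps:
(-11480 + 11189)*(31200 - 46105) = -291*(-14905) = 4337355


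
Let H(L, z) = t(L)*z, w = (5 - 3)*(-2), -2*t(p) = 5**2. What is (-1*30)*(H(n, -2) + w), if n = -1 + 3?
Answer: -630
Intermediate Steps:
n = 2
t(p) = -25/2 (t(p) = -1/2*5**2 = -1/2*25 = -25/2)
w = -4 (w = 2*(-2) = -4)
H(L, z) = -25*z/2
(-1*30)*(H(n, -2) + w) = (-1*30)*(-25/2*(-2) - 4) = -30*(25 - 4) = -30*21 = -630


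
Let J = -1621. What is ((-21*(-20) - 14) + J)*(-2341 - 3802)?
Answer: 7463745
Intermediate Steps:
((-21*(-20) - 14) + J)*(-2341 - 3802) = ((-21*(-20) - 14) - 1621)*(-2341 - 3802) = ((420 - 14) - 1621)*(-6143) = (406 - 1621)*(-6143) = -1215*(-6143) = 7463745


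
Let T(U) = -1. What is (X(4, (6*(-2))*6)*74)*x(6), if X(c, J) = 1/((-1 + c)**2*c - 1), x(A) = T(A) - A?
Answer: -74/5 ≈ -14.800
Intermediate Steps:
x(A) = -1 - A
X(c, J) = 1/(-1 + c*(-1 + c)**2) (X(c, J) = 1/(c*(-1 + c)**2 - 1) = 1/(-1 + c*(-1 + c)**2))
(X(4, (6*(-2))*6)*74)*x(6) = (74/(-1 + 4*(-1 + 4)**2))*(-1 - 1*6) = (74/(-1 + 4*3**2))*(-1 - 6) = (74/(-1 + 4*9))*(-7) = (74/(-1 + 36))*(-7) = (74/35)*(-7) = -74/5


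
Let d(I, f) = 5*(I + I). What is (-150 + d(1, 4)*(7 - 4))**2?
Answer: 14400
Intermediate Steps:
d(I, f) = 10*I (d(I, f) = 5*(2*I) = 10*I)
(-150 + d(1, 4)*(7 - 4))**2 = (-150 + (10*1)*(7 - 4))**2 = (-150 + 10*3)**2 = (-150 + 30)**2 = (-120)**2 = 14400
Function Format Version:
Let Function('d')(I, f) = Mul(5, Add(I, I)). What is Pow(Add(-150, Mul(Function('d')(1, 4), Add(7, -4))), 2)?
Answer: 14400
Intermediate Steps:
Function('d')(I, f) = Mul(10, I) (Function('d')(I, f) = Mul(5, Mul(2, I)) = Mul(10, I))
Pow(Add(-150, Mul(Function('d')(1, 4), Add(7, -4))), 2) = Pow(Add(-150, Mul(Mul(10, 1), Add(7, -4))), 2) = Pow(Add(-150, Mul(10, 3)), 2) = Pow(Add(-150, 30), 2) = Pow(-120, 2) = 14400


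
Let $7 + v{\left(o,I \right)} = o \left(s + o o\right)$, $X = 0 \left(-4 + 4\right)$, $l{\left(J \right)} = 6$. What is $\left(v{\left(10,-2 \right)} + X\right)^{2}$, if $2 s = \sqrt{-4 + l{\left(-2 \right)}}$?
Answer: $986099 + 9930 \sqrt{2} \approx 1.0001 \cdot 10^{6}$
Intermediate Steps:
$X = 0$ ($X = 0 \cdot 0 = 0$)
$s = \frac{\sqrt{2}}{2}$ ($s = \frac{\sqrt{-4 + 6}}{2} = \frac{\sqrt{2}}{2} \approx 0.70711$)
$v{\left(o,I \right)} = -7 + o \left(o^{2} + \frac{\sqrt{2}}{2}\right)$ ($v{\left(o,I \right)} = -7 + o \left(\frac{\sqrt{2}}{2} + o o\right) = -7 + o \left(\frac{\sqrt{2}}{2} + o^{2}\right) = -7 + o \left(o^{2} + \frac{\sqrt{2}}{2}\right)$)
$\left(v{\left(10,-2 \right)} + X\right)^{2} = \left(\left(-7 + 10^{3} + \frac{1}{2} \cdot 10 \sqrt{2}\right) + 0\right)^{2} = \left(\left(-7 + 1000 + 5 \sqrt{2}\right) + 0\right)^{2} = \left(\left(993 + 5 \sqrt{2}\right) + 0\right)^{2} = \left(993 + 5 \sqrt{2}\right)^{2}$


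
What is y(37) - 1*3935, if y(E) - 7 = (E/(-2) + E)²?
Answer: -14343/4 ≈ -3585.8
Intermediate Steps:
y(E) = 7 + E²/4 (y(E) = 7 + (E/(-2) + E)² = 7 + (E*(-½) + E)² = 7 + (-E/2 + E)² = 7 + (E/2)² = 7 + E²/4)
y(37) - 1*3935 = (7 + (¼)*37²) - 1*3935 = (7 + (¼)*1369) - 3935 = (7 + 1369/4) - 3935 = 1397/4 - 3935 = -14343/4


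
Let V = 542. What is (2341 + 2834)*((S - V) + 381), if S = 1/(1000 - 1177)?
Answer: -49159050/59 ≈ -8.3320e+5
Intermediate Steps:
S = -1/177 (S = 1/(-177) = -1/177 ≈ -0.0056497)
(2341 + 2834)*((S - V) + 381) = (2341 + 2834)*((-1/177 - 1*542) + 381) = 5175*((-1/177 - 542) + 381) = 5175*(-95935/177 + 381) = 5175*(-28498/177) = -49159050/59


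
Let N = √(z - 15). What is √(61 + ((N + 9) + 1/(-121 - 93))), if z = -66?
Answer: √(3205506 + 412164*I)/214 ≈ 8.3835 + 0.53677*I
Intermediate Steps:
N = 9*I (N = √(-66 - 15) = √(-81) = 9*I ≈ 9.0*I)
√(61 + ((N + 9) + 1/(-121 - 93))) = √(61 + ((9*I + 9) + 1/(-121 - 93))) = √(61 + ((9 + 9*I) + 1/(-214))) = √(61 + ((9 + 9*I) - 1/214)) = √(61 + (1925/214 + 9*I)) = √(14979/214 + 9*I)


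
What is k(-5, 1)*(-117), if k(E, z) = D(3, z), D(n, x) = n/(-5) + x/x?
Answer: -234/5 ≈ -46.800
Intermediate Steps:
D(n, x) = 1 - n/5 (D(n, x) = n*(-⅕) + 1 = -n/5 + 1 = 1 - n/5)
k(E, z) = ⅖ (k(E, z) = 1 - ⅕*3 = 1 - ⅗ = ⅖)
k(-5, 1)*(-117) = (⅖)*(-117) = -234/5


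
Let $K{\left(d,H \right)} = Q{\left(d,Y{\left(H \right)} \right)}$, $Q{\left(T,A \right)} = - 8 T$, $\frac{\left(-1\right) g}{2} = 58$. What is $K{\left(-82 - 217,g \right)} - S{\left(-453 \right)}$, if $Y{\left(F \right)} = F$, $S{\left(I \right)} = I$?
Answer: $2845$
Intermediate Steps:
$g = -116$ ($g = \left(-2\right) 58 = -116$)
$K{\left(d,H \right)} = - 8 d$
$K{\left(-82 - 217,g \right)} - S{\left(-453 \right)} = - 8 \left(-82 - 217\right) - -453 = \left(-8\right) \left(-299\right) + 453 = 2392 + 453 = 2845$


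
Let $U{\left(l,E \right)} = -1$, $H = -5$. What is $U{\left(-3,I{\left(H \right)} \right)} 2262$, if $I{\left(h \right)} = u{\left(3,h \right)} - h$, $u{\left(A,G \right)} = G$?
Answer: $-2262$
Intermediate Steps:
$I{\left(h \right)} = 0$ ($I{\left(h \right)} = h - h = 0$)
$U{\left(-3,I{\left(H \right)} \right)} 2262 = \left(-1\right) 2262 = -2262$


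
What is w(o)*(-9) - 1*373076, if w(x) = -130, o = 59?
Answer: -371906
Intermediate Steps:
w(o)*(-9) - 1*373076 = -130*(-9) - 1*373076 = 1170 - 373076 = -371906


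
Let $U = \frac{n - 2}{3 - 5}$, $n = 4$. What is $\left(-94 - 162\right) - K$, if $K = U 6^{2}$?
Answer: $-220$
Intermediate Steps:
$U = -1$ ($U = \frac{4 - 2}{3 - 5} = \frac{2}{-2} = 2 \left(- \frac{1}{2}\right) = -1$)
$K = -36$ ($K = - 6^{2} = \left(-1\right) 36 = -36$)
$\left(-94 - 162\right) - K = \left(-94 - 162\right) - -36 = \left(-94 - 162\right) + 36 = -256 + 36 = -220$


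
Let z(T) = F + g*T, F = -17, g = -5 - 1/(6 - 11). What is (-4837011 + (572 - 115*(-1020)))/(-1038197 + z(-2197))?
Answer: 23595695/5138342 ≈ 4.5921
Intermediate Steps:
g = -24/5 (g = -5 - 1/(-5) = -5 - 1*(-⅕) = -5 + ⅕ = -24/5 ≈ -4.8000)
z(T) = -17 - 24*T/5
(-4837011 + (572 - 115*(-1020)))/(-1038197 + z(-2197)) = (-4837011 + (572 - 115*(-1020)))/(-1038197 + (-17 - 24/5*(-2197))) = (-4837011 + (572 + 117300))/(-1038197 + (-17 + 52728/5)) = (-4837011 + 117872)/(-1038197 + 52643/5) = -4719139/(-5138342/5) = -4719139*(-5/5138342) = 23595695/5138342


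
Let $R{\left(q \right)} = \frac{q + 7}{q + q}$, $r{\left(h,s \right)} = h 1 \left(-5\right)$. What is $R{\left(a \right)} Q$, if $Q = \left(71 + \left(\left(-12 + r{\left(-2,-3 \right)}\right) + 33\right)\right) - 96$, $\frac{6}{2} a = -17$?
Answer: $- \frac{12}{17} \approx -0.70588$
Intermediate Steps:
$a = - \frac{17}{3}$ ($a = \frac{1}{3} \left(-17\right) = - \frac{17}{3} \approx -5.6667$)
$r{\left(h,s \right)} = - 5 h$ ($r{\left(h,s \right)} = h \left(-5\right) = - 5 h$)
$R{\left(q \right)} = \frac{7 + q}{2 q}$
$Q = 6$ ($Q = \left(71 + \left(\left(-12 - -10\right) + 33\right)\right) - 96 = \left(71 + \left(\left(-12 + 10\right) + 33\right)\right) - 96 = \left(71 + \left(-2 + 33\right)\right) - 96 = \left(71 + 31\right) - 96 = 102 - 96 = 6$)
$R{\left(a \right)} Q = \frac{7 - \frac{17}{3}}{2 \left(- \frac{17}{3}\right)} 6 = \frac{1}{2} \left(- \frac{3}{17}\right) \frac{4}{3} \cdot 6 = \left(- \frac{2}{17}\right) 6 = - \frac{12}{17}$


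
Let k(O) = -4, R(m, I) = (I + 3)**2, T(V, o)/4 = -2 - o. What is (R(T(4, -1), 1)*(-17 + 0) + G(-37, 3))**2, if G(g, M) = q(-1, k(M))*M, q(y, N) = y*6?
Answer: 84100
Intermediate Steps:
T(V, o) = -8 - 4*o (T(V, o) = 4*(-2 - o) = -8 - 4*o)
R(m, I) = (3 + I)**2
q(y, N) = 6*y
G(g, M) = -6*M (G(g, M) = (6*(-1))*M = -6*M)
(R(T(4, -1), 1)*(-17 + 0) + G(-37, 3))**2 = ((3 + 1)**2*(-17 + 0) - 6*3)**2 = (4**2*(-17) - 18)**2 = (16*(-17) - 18)**2 = (-272 - 18)**2 = (-290)**2 = 84100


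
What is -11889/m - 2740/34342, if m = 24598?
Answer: -33977897/60338894 ≈ -0.56312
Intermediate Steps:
-11889/m - 2740/34342 = -11889/24598 - 2740/34342 = -11889*1/24598 - 2740*1/34342 = -11889/24598 - 1370/17171 = -33977897/60338894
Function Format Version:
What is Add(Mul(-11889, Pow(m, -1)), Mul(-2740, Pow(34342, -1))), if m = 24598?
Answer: Rational(-33977897, 60338894) ≈ -0.56312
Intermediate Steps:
Add(Mul(-11889, Pow(m, -1)), Mul(-2740, Pow(34342, -1))) = Add(Mul(-11889, Pow(24598, -1)), Mul(-2740, Pow(34342, -1))) = Add(Mul(-11889, Rational(1, 24598)), Mul(-2740, Rational(1, 34342))) = Add(Rational(-11889, 24598), Rational(-1370, 17171)) = Rational(-33977897, 60338894)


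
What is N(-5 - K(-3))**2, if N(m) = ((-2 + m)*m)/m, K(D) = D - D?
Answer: 49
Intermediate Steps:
K(D) = 0
N(m) = -2 + m (N(m) = (m*(-2 + m))/m = -2 + m)
N(-5 - K(-3))**2 = (-2 + (-5 - 1*0))**2 = (-2 + (-5 + 0))**2 = (-2 - 5)**2 = (-7)**2 = 49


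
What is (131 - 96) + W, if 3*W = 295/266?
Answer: 28225/798 ≈ 35.370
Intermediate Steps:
W = 295/798 (W = (295/266)/3 = (295*(1/266))/3 = (1/3)*(295/266) = 295/798 ≈ 0.36967)
(131 - 96) + W = (131 - 96) + 295/798 = 35 + 295/798 = 28225/798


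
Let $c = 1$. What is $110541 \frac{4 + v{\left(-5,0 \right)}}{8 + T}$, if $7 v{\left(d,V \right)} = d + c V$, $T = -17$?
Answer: $- \frac{847481}{21} \approx -40356.0$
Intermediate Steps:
$v{\left(d,V \right)} = \frac{V}{7} + \frac{d}{7}$ ($v{\left(d,V \right)} = \frac{d + 1 V}{7} = \frac{d + V}{7} = \frac{V + d}{7} = \frac{V}{7} + \frac{d}{7}$)
$110541 \frac{4 + v{\left(-5,0 \right)}}{8 + T} = 110541 \frac{4 + \left(\frac{1}{7} \cdot 0 + \frac{1}{7} \left(-5\right)\right)}{8 - 17} = 110541 \frac{4 + \left(0 - \frac{5}{7}\right)}{-9} = 110541 \left(4 - \frac{5}{7}\right) \left(- \frac{1}{9}\right) = 110541 \cdot \frac{23}{7} \left(- \frac{1}{9}\right) = 110541 \left(- \frac{23}{63}\right) = - \frac{847481}{21}$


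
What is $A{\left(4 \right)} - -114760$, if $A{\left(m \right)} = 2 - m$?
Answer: $114758$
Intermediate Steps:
$A{\left(4 \right)} - -114760 = \left(2 - 4\right) - -114760 = \left(2 - 4\right) + 114760 = -2 + 114760 = 114758$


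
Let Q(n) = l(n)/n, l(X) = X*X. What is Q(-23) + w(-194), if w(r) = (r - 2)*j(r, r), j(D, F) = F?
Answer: 38001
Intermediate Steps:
l(X) = X²
Q(n) = n (Q(n) = n²/n = n)
w(r) = r*(-2 + r) (w(r) = (r - 2)*r = (-2 + r)*r = r*(-2 + r))
Q(-23) + w(-194) = -23 - 194*(-2 - 194) = -23 - 194*(-196) = -23 + 38024 = 38001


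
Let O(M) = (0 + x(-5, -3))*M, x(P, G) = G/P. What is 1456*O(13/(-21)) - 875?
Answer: -7079/5 ≈ -1415.8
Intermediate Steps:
O(M) = 3*M/5 (O(M) = (0 - 3/(-5))*M = (0 - 3*(-⅕))*M = (0 + ⅗)*M = 3*M/5)
1456*O(13/(-21)) - 875 = 1456*(3*(13/(-21))/5) - 875 = 1456*(3*(13*(-1/21))/5) - 875 = 1456*((⅗)*(-13/21)) - 875 = 1456*(-13/35) - 875 = -2704/5 - 875 = -7079/5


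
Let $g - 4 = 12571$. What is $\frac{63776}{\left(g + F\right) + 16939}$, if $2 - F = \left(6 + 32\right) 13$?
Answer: $\frac{31888}{14511} \approx 2.1975$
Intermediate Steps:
$g = 12575$ ($g = 4 + 12571 = 12575$)
$F = -492$ ($F = 2 - \left(6 + 32\right) 13 = 2 - 38 \cdot 13 = 2 - 494 = -492$)
$\frac{63776}{\left(g + F\right) + 16939} = \frac{63776}{\left(12575 - 492\right) + 16939} = \frac{63776}{12083 + 16939} = \frac{63776}{29022} = 63776 \cdot \frac{1}{29022} = \frac{31888}{14511}$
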